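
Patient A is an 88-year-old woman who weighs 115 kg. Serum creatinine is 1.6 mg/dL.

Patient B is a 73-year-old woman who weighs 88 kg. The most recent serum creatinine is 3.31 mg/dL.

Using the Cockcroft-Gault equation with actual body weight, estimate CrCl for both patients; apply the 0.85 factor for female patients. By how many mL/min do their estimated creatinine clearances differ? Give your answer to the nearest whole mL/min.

Patient A: CrCl = (140 − 88) × 115 / (72 × 1.6) × 0.85 = 5980.0 / 115.20 × 0.85 ≈ 44.1 mL/min
Patient B: CrCl = (140 − 73) × 88 / (72 × 3.31) × 0.85 = 5896.0 / 238.32 × 0.85 ≈ 21.0 mL/min
|44.1 − 21.0| = 23.1 mL/min

23 mL/min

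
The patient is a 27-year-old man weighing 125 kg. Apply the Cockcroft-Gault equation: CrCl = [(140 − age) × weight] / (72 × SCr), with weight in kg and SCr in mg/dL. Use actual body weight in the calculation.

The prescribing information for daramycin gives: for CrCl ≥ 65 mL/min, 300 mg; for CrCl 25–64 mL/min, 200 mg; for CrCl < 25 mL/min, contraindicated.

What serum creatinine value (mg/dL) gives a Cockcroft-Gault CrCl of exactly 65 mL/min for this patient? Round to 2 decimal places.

3.02 mg/dL

Standard dose requires CrCl ≥ 65 mL/min.
Set (140 − 27) × 125 / (72 × SCr) = 65
SCr = (140 − 27) × 125 / (72 × 65) = 3.018 mg/dL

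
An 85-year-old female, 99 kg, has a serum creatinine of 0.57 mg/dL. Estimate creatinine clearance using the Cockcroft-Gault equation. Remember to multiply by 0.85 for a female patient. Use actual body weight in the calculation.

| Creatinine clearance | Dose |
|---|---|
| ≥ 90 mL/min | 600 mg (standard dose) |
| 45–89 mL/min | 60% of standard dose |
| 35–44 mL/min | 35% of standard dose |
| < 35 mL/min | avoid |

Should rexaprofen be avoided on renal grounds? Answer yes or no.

CrCl = (140 − 85) × 99 / (72 × 0.57) × 0.85 = 5445.0 / 41.04 × 0.85 ≈ 112.8 mL/min
CrCl ≈ 113 mL/min, which is ≥ 35 mL/min.

no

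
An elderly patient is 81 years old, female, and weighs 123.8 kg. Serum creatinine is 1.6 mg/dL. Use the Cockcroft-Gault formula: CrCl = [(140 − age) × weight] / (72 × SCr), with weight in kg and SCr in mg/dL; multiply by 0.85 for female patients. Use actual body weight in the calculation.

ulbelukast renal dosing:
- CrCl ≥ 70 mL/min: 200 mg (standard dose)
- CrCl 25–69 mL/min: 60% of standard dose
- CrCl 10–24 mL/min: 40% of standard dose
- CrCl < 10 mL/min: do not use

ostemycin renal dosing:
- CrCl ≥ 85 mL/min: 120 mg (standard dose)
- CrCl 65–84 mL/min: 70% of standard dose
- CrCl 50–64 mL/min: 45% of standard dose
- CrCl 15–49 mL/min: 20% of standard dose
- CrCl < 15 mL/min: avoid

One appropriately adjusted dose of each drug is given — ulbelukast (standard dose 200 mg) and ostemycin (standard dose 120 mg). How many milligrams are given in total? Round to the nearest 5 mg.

175 mg

CrCl = (140 − 81) × 123.8 / (72 × 1.6) × 0.85 = 7304.2 / 115.20 × 0.85 ≈ 53.9 mL/min
CrCl ≈ 54 mL/min.
ulbelukast: 25–69 mL/min → 60% of 200 mg = 120 mg.
ostemycin: 50–64 mL/min → 45% of 120 mg = 54 mg.
Total = 120 + 54 = 174 mg.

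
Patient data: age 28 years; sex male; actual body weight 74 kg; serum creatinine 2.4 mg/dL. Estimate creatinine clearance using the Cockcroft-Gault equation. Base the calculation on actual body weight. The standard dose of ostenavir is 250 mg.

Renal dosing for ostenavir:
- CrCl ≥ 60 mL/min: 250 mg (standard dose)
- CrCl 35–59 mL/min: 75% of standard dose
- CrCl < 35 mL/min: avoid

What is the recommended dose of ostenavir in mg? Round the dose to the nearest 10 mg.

CrCl = (140 − 28) × 74 / (72 × 2.4) = 8288.0 / 172.80 ≈ 48.0 mL/min
CrCl ≈ 48 mL/min → bracket 35–59 mL/min.
75% of 250 mg = 187.5 mg → 190 mg

190 mg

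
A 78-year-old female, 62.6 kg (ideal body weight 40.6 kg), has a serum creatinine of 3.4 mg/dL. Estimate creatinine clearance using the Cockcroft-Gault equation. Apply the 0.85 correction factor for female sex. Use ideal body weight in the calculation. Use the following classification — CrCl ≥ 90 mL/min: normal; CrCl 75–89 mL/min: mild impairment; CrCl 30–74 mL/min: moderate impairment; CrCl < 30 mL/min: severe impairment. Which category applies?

CrCl = (140 − 78) × 40.6 / (72 × 3.4) × 0.85 = 2517.2 / 244.80 × 0.85 ≈ 8.7 mL/min
9 mL/min falls in the 'severe impairment' range.

severe impairment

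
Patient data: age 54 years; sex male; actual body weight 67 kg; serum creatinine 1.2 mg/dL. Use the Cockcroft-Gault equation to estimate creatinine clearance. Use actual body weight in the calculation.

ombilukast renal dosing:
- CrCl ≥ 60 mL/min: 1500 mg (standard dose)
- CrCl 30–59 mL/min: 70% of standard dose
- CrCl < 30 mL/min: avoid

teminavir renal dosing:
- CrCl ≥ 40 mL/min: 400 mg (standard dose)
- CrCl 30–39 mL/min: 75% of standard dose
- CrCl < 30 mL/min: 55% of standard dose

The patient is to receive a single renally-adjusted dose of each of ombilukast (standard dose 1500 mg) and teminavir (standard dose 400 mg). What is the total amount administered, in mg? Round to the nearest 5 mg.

CrCl = (140 − 54) × 67 / (72 × 1.2) = 5762.0 / 86.40 ≈ 66.7 mL/min
CrCl ≈ 67 mL/min.
ombilukast: ≥ 60 mL/min → 100% of 1500 mg = 1500 mg.
teminavir: ≥ 40 mL/min → 100% of 400 mg = 400 mg.
Total = 1500 + 400 = 1900 mg.

1900 mg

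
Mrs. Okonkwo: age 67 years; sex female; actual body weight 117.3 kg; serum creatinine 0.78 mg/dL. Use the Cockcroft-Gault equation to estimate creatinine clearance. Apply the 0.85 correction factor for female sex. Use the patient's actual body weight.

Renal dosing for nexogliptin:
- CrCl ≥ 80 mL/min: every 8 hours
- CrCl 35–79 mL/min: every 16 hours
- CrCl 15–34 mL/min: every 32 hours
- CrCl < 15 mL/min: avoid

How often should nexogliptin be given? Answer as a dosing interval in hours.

CrCl = (140 − 67) × 117.3 / (72 × 0.78) × 0.85 = 8562.9 / 56.16 × 0.85 ≈ 129.6 mL/min
CrCl ≈ 130 mL/min → bracket ≥ 80 mL/min → every 8 hours.

every 8 hours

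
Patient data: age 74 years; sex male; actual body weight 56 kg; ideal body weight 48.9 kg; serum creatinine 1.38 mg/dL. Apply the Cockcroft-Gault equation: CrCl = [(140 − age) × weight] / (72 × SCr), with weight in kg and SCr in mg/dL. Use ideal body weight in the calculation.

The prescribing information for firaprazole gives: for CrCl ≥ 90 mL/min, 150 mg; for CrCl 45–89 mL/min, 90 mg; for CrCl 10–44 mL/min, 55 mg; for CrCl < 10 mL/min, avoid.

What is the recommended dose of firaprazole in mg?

55 mg

CrCl = (140 − 74) × 48.9 / (72 × 1.38) = 3227.4 / 99.36 ≈ 32.5 mL/min
CrCl ≈ 32 mL/min → bracket 10–44 mL/min.
Dose for this bracket: 55 mg.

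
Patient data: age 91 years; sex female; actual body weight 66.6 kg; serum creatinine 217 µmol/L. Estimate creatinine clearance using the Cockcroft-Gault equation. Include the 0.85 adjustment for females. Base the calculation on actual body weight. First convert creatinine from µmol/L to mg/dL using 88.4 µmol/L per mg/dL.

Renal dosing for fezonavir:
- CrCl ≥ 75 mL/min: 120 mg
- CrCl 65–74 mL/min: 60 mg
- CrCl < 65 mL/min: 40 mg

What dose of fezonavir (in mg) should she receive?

40 mg

SCr = 217 / 88.4 = 2.455 mg/dL
CrCl = (140 − 91) × 66.6 / (72 × 2.455) × 0.85 = 3263.4 / 176.76 × 0.85 ≈ 15.7 mL/min
CrCl ≈ 16 mL/min → bracket < 65 mL/min.
Dose for this bracket: 40 mg.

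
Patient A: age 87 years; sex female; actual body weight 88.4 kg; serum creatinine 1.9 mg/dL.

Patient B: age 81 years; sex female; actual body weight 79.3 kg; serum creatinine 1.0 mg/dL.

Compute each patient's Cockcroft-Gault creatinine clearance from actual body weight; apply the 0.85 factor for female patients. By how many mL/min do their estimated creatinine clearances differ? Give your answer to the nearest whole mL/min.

Patient A: CrCl = (140 − 87) × 88.4 / (72 × 1.9) × 0.85 = 4685.2 / 136.80 × 0.85 ≈ 29.1 mL/min
Patient B: CrCl = (140 − 81) × 79.3 / (72 × 1) × 0.85 = 4678.7 / 72.00 × 0.85 ≈ 55.2 mL/min
|29.1 − 55.2| = 26.1 mL/min

26 mL/min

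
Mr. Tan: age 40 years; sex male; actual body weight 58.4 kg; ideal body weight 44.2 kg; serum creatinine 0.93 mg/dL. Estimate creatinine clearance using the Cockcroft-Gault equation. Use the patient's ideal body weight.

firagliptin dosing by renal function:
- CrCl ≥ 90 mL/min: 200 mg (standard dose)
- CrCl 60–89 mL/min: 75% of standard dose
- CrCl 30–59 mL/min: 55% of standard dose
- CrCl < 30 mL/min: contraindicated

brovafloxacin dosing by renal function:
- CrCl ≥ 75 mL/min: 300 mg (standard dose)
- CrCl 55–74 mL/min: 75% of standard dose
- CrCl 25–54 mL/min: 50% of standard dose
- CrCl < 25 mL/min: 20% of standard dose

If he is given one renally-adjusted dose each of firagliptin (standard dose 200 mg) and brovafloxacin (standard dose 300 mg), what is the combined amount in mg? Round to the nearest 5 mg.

CrCl = (140 − 40) × 44.2 / (72 × 0.93) = 4420.0 / 66.96 ≈ 66.0 mL/min
CrCl ≈ 66 mL/min.
firagliptin: 60–89 mL/min → 75% of 200 mg = 150 mg.
brovafloxacin: 55–74 mL/min → 75% of 300 mg = 225 mg.
Total = 150 + 225 = 375 mg.

375 mg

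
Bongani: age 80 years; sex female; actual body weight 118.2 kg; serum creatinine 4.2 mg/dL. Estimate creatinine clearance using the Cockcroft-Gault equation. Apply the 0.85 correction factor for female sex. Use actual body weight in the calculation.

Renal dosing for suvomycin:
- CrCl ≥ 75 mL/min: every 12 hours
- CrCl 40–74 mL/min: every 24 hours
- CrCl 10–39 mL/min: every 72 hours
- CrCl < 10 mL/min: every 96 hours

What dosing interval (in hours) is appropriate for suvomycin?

every 72 hours

CrCl = (140 − 80) × 118.2 / (72 × 4.2) × 0.85 = 7092.0 / 302.40 × 0.85 ≈ 19.9 mL/min
CrCl ≈ 20 mL/min → bracket 10–39 mL/min → every 72 hours.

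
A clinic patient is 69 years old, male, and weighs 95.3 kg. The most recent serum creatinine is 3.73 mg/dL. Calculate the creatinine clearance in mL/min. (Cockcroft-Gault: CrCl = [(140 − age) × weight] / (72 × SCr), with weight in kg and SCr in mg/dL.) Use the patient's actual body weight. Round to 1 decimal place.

CrCl = (140 − 69) × 95.3 / (72 × 3.73) = 6766.3 / 268.56 ≈ 25.2 mL/min

25.2 mL/min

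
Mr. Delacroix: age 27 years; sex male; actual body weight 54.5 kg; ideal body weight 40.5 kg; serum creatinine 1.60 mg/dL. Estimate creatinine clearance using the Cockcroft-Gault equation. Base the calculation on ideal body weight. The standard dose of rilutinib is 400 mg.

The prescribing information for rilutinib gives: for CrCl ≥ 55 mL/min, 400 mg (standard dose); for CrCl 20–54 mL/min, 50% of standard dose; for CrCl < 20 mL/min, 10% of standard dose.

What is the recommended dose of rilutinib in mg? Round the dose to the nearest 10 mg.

200 mg

CrCl = (140 − 27) × 40.5 / (72 × 1.6) = 4576.5 / 115.20 ≈ 39.7 mL/min
CrCl ≈ 40 mL/min → bracket 20–54 mL/min.
50% of 400 mg = 200 mg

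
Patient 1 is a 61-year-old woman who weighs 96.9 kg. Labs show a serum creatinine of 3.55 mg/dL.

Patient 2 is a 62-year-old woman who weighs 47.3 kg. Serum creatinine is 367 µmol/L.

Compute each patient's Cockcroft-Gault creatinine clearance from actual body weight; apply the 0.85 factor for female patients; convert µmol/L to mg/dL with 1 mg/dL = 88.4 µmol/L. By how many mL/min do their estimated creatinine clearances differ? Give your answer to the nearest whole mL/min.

15 mL/min

Patient 1: CrCl = (140 − 61) × 96.9 / (72 × 3.55) × 0.85 = 7655.1 / 255.60 × 0.85 ≈ 25.5 mL/min
Patient 2: SCr = 367 / 88.4 = 4.152 mg/dL
Patient 2: CrCl = (140 − 62) × 47.3 / (72 × 4.152) × 0.85 = 3689.4 / 298.94 × 0.85 ≈ 10.5 mL/min
|25.5 − 10.5| = 15.0 mL/min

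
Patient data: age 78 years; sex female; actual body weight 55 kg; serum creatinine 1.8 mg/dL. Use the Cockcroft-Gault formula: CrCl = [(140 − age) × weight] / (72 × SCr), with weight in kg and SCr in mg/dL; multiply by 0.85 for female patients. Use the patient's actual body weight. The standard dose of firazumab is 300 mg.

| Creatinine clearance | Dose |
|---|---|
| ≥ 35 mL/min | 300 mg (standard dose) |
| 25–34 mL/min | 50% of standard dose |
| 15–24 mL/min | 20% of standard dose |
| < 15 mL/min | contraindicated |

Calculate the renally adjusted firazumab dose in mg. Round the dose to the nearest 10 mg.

CrCl = (140 − 78) × 55 / (72 × 1.8) × 0.85 = 3410.0 / 129.60 × 0.85 ≈ 22.4 mL/min
CrCl ≈ 22 mL/min → bracket 15–24 mL/min.
20% of 300 mg = 60 mg

60 mg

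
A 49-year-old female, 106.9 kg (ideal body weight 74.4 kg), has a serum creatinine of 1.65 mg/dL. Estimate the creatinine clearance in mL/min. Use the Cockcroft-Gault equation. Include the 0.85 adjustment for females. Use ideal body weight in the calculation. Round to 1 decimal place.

48.4 mL/min

CrCl = (140 − 49) × 74.4 / (72 × 1.65) × 0.85 = 6770.4 / 118.80 × 0.85 ≈ 48.4 mL/min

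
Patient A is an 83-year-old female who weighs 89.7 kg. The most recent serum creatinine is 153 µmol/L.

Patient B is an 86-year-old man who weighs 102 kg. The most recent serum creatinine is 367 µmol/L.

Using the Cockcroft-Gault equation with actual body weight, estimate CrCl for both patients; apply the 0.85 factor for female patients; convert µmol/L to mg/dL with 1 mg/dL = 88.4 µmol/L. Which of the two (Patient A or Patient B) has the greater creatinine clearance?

Patient A

Patient A: SCr = 153 / 88.4 = 1.731 mg/dL
Patient A: CrCl = (140 − 83) × 89.7 / (72 × 1.731) × 0.85 = 5112.9 / 124.63 × 0.85 ≈ 34.9 mL/min
Patient B: SCr = 367 / 88.4 = 4.152 mg/dL
Patient B: CrCl = (140 − 86) × 102 / (72 × 4.152) = 5508.0 / 298.94 ≈ 18.4 mL/min
34.9 vs 18.4 mL/min → Patient A is higher.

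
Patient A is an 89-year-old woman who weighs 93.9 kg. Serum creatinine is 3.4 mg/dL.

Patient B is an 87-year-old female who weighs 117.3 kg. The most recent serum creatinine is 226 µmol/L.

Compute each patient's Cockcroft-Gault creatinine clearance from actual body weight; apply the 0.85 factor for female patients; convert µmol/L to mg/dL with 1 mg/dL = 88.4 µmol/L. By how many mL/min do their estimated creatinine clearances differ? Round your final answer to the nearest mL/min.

12 mL/min

Patient A: CrCl = (140 − 89) × 93.9 / (72 × 3.4) × 0.85 = 4788.9 / 244.80 × 0.85 ≈ 16.6 mL/min
Patient B: SCr = 226 / 88.4 = 2.557 mg/dL
Patient B: CrCl = (140 − 87) × 117.3 / (72 × 2.557) × 0.85 = 6216.9 / 184.10 × 0.85 ≈ 28.7 mL/min
|16.6 − 28.7| = 12.1 mL/min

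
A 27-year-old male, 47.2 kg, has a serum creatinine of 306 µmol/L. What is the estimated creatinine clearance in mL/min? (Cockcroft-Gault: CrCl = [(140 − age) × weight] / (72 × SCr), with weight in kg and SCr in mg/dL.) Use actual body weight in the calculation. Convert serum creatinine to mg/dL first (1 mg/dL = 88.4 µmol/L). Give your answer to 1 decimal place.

21.4 mL/min

SCr = 306 / 88.4 = 3.462 mg/dL
CrCl = (140 − 27) × 47.2 / (72 × 3.462) = 5333.6 / 249.26 ≈ 21.4 mL/min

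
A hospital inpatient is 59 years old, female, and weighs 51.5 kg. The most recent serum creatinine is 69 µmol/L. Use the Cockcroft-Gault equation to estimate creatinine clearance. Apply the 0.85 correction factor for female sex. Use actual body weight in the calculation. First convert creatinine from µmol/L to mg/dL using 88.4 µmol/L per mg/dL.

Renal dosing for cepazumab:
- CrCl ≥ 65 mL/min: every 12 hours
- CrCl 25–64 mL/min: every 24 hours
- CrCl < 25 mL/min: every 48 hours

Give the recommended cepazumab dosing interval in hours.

every 24 hours

SCr = 69 / 88.4 = 0.781 mg/dL
CrCl = (140 − 59) × 51.5 / (72 × 0.781) × 0.85 = 4171.5 / 56.23 × 0.85 ≈ 63.1 mL/min
CrCl ≈ 63 mL/min → bracket 25–64 mL/min → every 24 hours.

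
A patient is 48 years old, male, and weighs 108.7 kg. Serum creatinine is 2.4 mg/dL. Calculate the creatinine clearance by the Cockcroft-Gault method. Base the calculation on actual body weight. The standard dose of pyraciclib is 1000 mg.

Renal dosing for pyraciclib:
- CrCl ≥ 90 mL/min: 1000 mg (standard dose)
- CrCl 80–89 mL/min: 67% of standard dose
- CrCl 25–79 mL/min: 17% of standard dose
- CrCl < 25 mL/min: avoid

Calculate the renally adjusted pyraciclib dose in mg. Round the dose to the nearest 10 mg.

CrCl = (140 − 48) × 108.7 / (72 × 2.4) = 10000.4 / 172.80 ≈ 57.9 mL/min
CrCl ≈ 58 mL/min → bracket 25–79 mL/min.
17% of 1000 mg = 170 mg

170 mg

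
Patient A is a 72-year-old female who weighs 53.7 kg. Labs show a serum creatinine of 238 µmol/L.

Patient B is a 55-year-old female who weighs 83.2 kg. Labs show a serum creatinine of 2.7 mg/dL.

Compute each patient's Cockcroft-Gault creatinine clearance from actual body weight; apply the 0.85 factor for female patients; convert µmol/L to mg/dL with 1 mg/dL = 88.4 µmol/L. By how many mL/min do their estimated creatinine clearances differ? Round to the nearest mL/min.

15 mL/min

Patient A: SCr = 238 / 88.4 = 2.692 mg/dL
Patient A: CrCl = (140 − 72) × 53.7 / (72 × 2.692) × 0.85 = 3651.6 / 193.82 × 0.85 ≈ 16.0 mL/min
Patient B: CrCl = (140 − 55) × 83.2 / (72 × 2.7) × 0.85 = 7072.0 / 194.40 × 0.85 ≈ 30.9 mL/min
|16.0 − 30.9| = 14.9 mL/min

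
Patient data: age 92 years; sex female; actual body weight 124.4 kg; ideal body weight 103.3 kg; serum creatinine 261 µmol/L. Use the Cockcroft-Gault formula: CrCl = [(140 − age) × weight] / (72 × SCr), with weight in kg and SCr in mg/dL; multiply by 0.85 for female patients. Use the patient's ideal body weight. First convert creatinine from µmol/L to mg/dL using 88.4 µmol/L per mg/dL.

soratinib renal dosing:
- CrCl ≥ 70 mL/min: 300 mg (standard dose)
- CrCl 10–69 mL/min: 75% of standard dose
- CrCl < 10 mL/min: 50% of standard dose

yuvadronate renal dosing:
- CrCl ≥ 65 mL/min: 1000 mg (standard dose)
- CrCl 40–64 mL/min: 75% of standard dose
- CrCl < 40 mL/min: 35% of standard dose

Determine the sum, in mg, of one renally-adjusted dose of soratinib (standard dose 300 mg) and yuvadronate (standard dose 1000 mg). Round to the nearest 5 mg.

575 mg

SCr = 261 / 88.4 = 2.952 mg/dL
CrCl = (140 − 92) × 103.3 / (72 × 2.952) × 0.85 = 4958.4 / 212.54 × 0.85 ≈ 19.8 mL/min
CrCl ≈ 20 mL/min.
soratinib: 10–69 mL/min → 75% of 300 mg = 225 mg.
yuvadronate: < 40 mL/min → 35% of 1000 mg = 350 mg.
Total = 225 + 350 = 575 mg.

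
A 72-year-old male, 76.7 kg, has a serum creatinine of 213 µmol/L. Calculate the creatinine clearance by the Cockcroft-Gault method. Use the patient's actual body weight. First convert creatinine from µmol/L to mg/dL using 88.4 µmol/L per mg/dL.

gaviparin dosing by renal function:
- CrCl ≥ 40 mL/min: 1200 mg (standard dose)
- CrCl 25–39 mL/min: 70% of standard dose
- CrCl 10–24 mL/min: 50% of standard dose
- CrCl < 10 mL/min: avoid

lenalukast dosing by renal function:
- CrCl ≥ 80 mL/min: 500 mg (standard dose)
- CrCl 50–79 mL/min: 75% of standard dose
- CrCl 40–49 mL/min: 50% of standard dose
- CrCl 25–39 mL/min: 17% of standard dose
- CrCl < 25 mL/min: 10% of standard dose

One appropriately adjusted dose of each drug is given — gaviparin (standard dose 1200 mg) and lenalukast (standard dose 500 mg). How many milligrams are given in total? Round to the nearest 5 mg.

925 mg

SCr = 213 / 88.4 = 2.41 mg/dL
CrCl = (140 − 72) × 76.7 / (72 × 2.41) = 5215.6 / 173.52 ≈ 30.1 mL/min
CrCl ≈ 30 mL/min.
gaviparin: 25–39 mL/min → 70% of 1200 mg = 840 mg.
lenalukast: 25–39 mL/min → 17% of 500 mg = 85 mg.
Total = 840 + 85 = 925 mg.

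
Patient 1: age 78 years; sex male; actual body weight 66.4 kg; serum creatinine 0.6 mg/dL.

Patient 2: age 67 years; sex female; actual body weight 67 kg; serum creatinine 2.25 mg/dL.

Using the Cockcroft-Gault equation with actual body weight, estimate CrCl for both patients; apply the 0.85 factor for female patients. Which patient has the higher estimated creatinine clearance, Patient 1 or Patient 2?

Patient 1

Patient 1: CrCl = (140 − 78) × 66.4 / (72 × 0.6) = 4116.8 / 43.20 ≈ 95.3 mL/min
Patient 2: CrCl = (140 − 67) × 67 / (72 × 2.25) × 0.85 = 4891.0 / 162.00 × 0.85 ≈ 25.7 mL/min
95.3 vs 25.7 mL/min → Patient 1 is higher.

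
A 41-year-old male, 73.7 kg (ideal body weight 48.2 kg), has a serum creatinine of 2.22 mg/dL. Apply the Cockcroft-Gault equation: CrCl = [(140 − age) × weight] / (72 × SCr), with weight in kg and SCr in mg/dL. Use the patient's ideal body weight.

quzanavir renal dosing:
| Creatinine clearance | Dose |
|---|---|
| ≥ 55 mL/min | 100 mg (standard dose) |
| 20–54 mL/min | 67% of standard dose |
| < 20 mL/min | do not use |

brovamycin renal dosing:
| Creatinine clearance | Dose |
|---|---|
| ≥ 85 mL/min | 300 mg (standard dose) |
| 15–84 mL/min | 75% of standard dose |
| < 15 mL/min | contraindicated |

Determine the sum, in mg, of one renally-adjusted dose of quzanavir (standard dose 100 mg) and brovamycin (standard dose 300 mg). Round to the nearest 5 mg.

290 mg

CrCl = (140 − 41) × 48.2 / (72 × 2.22) = 4771.8 / 159.84 ≈ 29.9 mL/min
CrCl ≈ 30 mL/min.
quzanavir: 20–54 mL/min → 67% of 100 mg = 67 mg.
brovamycin: 15–84 mL/min → 75% of 300 mg = 225 mg.
Total = 67 + 225 = 292 mg.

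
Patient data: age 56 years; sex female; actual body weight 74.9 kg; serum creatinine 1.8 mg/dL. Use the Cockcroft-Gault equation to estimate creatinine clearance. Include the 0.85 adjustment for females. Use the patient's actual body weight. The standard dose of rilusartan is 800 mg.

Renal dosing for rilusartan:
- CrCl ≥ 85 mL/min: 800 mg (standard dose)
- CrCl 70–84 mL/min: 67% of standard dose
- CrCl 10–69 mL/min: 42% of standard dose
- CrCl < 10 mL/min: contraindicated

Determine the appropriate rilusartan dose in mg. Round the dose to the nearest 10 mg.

340 mg

CrCl = (140 − 56) × 74.9 / (72 × 1.8) × 0.85 = 6291.6 / 129.60 × 0.85 ≈ 41.3 mL/min
CrCl ≈ 41 mL/min → bracket 10–69 mL/min.
42% of 800 mg = 336 mg → 340 mg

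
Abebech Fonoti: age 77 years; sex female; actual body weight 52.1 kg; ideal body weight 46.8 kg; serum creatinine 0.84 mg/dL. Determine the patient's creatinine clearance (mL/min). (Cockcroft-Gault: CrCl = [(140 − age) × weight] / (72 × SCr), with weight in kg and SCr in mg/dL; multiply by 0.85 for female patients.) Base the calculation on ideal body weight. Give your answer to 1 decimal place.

41.4 mL/min

CrCl = (140 − 77) × 46.8 / (72 × 0.84) × 0.85 = 2948.4 / 60.48 × 0.85 ≈ 41.4 mL/min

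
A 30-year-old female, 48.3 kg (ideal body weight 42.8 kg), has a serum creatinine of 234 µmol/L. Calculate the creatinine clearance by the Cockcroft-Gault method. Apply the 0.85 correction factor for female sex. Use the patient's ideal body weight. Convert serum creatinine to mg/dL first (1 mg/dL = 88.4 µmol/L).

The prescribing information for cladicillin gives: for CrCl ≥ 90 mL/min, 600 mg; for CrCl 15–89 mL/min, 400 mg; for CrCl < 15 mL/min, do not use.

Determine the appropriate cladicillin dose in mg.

SCr = 234 / 88.4 = 2.647 mg/dL
CrCl = (140 − 30) × 42.8 / (72 × 2.647) × 0.85 = 4708.0 / 190.58 × 0.85 ≈ 21.0 mL/min
CrCl ≈ 21 mL/min → bracket 15–89 mL/min.
Dose for this bracket: 400 mg.

400 mg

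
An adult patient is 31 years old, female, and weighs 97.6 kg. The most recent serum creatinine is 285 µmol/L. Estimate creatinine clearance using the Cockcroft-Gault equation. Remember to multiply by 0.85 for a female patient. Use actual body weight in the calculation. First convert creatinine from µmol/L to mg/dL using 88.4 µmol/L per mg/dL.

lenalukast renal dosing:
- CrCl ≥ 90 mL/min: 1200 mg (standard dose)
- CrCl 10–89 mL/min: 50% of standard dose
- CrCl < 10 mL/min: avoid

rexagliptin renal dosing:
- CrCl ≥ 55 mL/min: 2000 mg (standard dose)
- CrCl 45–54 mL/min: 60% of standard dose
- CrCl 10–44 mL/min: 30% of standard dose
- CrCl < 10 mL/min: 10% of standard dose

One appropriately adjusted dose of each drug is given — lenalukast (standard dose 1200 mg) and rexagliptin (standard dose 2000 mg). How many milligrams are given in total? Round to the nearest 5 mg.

1200 mg

SCr = 285 / 88.4 = 3.224 mg/dL
CrCl = (140 − 31) × 97.6 / (72 × 3.224) × 0.85 = 10638.4 / 232.13 × 0.85 ≈ 39.0 mL/min
CrCl ≈ 39 mL/min.
lenalukast: 10–89 mL/min → 50% of 1200 mg = 600 mg.
rexagliptin: 10–44 mL/min → 30% of 2000 mg = 600 mg.
Total = 600 + 600 = 1200 mg.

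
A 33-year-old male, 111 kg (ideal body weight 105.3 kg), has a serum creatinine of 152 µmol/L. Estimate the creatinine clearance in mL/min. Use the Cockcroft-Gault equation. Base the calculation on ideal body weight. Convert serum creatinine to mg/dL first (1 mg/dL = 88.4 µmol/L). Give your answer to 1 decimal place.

SCr = 152 / 88.4 = 1.719 mg/dL
CrCl = (140 − 33) × 105.3 / (72 × 1.719) = 11267.1 / 123.77 ≈ 91.0 mL/min

91.0 mL/min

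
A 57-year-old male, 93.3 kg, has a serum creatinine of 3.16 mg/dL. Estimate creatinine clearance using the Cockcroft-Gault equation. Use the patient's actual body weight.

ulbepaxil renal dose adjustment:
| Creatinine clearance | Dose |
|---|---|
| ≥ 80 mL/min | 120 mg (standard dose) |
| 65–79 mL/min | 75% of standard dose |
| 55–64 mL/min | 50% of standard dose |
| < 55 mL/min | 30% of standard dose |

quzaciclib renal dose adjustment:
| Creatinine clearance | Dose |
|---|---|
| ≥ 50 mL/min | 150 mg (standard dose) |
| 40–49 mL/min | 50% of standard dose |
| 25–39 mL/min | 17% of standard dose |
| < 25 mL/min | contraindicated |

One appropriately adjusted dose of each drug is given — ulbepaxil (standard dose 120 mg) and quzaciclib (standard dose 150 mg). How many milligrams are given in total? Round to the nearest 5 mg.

60 mg

CrCl = (140 − 57) × 93.3 / (72 × 3.16) = 7743.9 / 227.52 ≈ 34.0 mL/min
CrCl ≈ 34 mL/min.
ulbepaxil: < 55 mL/min → 30% of 120 mg = 36 mg.
quzaciclib: 25–39 mL/min → 17% of 150 mg = 25.5 mg.
Total = 36 + 25.5 = 61.5 mg.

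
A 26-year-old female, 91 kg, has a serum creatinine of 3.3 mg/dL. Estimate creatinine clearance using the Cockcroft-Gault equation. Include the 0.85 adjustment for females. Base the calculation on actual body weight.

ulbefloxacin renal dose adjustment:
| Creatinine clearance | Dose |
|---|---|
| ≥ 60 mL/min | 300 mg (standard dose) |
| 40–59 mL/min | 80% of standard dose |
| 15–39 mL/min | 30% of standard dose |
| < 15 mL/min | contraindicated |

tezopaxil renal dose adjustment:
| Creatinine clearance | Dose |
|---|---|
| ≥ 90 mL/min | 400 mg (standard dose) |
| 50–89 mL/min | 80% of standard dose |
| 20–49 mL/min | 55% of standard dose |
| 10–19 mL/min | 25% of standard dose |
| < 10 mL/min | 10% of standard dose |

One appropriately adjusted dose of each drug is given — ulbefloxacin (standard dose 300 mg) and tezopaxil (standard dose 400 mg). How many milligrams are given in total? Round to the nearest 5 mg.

310 mg

CrCl = (140 − 26) × 91 / (72 × 3.3) × 0.85 = 10374.0 / 237.60 × 0.85 ≈ 37.1 mL/min
CrCl ≈ 37 mL/min.
ulbefloxacin: 15–39 mL/min → 30% of 300 mg = 90 mg.
tezopaxil: 20–49 mL/min → 55% of 400 mg = 220 mg.
Total = 90 + 220 = 310 mg.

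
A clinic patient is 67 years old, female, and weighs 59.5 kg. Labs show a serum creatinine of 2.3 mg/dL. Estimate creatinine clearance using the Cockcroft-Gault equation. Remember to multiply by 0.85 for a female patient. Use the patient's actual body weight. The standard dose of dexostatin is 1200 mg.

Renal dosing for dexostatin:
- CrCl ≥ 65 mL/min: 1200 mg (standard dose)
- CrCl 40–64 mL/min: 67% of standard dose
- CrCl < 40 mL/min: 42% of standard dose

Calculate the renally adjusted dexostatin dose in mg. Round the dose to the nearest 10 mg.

500 mg

CrCl = (140 − 67) × 59.5 / (72 × 2.3) × 0.85 = 4343.5 / 165.60 × 0.85 ≈ 22.3 mL/min
CrCl ≈ 22 mL/min → bracket < 40 mL/min.
42% of 1200 mg = 504 mg → 500 mg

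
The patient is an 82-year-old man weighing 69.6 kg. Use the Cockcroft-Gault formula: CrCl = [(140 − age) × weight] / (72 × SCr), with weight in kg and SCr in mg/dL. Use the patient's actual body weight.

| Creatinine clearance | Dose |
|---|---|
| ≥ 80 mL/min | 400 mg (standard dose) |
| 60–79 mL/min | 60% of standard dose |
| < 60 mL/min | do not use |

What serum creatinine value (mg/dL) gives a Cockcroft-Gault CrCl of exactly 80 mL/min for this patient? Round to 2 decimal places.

0.70 mg/dL

Standard dose requires CrCl ≥ 80 mL/min.
Set (140 − 82) × 69.6 / (72 × SCr) = 80
SCr = (140 − 82) × 69.6 / (72 × 80) = 0.701 mg/dL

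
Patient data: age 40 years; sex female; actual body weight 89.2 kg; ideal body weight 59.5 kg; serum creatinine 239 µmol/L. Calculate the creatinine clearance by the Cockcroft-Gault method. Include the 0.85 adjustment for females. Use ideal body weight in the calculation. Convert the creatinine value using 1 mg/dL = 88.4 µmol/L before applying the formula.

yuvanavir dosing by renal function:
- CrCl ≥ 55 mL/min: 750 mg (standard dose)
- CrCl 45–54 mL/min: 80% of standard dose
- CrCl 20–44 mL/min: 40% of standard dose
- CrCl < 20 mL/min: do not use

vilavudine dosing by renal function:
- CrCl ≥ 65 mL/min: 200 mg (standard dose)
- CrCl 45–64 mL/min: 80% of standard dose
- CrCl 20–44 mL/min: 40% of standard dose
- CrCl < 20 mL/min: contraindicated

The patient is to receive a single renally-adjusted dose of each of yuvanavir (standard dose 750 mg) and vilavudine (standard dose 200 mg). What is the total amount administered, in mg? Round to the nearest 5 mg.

SCr = 239 / 88.4 = 2.704 mg/dL
CrCl = (140 − 40) × 59.5 / (72 × 2.704) × 0.85 = 5950.0 / 194.69 × 0.85 ≈ 26.0 mL/min
CrCl ≈ 26 mL/min.
yuvanavir: 20–44 mL/min → 40% of 750 mg = 300 mg.
vilavudine: 20–44 mL/min → 40% of 200 mg = 80 mg.
Total = 300 + 80 = 380 mg.

380 mg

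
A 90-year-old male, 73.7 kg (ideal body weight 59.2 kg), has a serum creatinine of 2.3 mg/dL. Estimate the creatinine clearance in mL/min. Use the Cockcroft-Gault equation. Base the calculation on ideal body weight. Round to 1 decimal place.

17.9 mL/min

CrCl = (140 − 90) × 59.2 / (72 × 2.3) = 2960.0 / 165.60 ≈ 17.9 mL/min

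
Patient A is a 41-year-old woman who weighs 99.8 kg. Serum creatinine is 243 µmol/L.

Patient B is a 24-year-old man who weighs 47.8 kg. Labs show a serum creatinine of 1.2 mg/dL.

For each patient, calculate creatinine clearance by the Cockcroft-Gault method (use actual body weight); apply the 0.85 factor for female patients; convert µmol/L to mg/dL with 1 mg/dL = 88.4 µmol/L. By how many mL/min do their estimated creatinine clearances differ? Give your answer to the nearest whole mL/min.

22 mL/min

Patient A: SCr = 243 / 88.4 = 2.749 mg/dL
Patient A: CrCl = (140 − 41) × 99.8 / (72 × 2.749) × 0.85 = 9880.2 / 197.93 × 0.85 ≈ 42.4 mL/min
Patient B: CrCl = (140 − 24) × 47.8 / (72 × 1.2) = 5544.8 / 86.40 ≈ 64.2 mL/min
|42.4 − 64.2| = 21.8 mL/min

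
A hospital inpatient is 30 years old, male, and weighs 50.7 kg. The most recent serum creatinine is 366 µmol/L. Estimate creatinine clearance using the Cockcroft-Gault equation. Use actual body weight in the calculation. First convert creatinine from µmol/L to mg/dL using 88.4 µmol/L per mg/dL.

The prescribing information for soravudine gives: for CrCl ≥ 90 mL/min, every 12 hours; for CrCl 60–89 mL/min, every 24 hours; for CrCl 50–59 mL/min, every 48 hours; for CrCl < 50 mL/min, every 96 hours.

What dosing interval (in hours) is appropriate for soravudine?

every 96 hours

SCr = 366 / 88.4 = 4.14 mg/dL
CrCl = (140 − 30) × 50.7 / (72 × 4.14) = 5577.0 / 298.08 ≈ 18.7 mL/min
CrCl ≈ 19 mL/min → bracket < 50 mL/min → every 96 hours.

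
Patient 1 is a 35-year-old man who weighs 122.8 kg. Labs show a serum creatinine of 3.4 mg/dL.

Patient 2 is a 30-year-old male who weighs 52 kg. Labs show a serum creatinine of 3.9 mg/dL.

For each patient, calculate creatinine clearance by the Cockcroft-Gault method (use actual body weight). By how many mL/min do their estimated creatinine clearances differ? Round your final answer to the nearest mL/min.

Patient 1: CrCl = (140 − 35) × 122.8 / (72 × 3.4) = 12894.0 / 244.80 ≈ 52.7 mL/min
Patient 2: CrCl = (140 − 30) × 52 / (72 × 3.9) = 5720.0 / 280.80 ≈ 20.4 mL/min
|52.7 − 20.4| = 32.3 mL/min

32 mL/min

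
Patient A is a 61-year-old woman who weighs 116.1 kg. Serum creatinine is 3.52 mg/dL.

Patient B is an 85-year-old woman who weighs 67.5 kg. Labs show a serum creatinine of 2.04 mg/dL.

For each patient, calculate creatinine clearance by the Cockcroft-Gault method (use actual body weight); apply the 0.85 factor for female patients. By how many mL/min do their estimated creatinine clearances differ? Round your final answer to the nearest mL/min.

9 mL/min

Patient A: CrCl = (140 − 61) × 116.1 / (72 × 3.52) × 0.85 = 9171.9 / 253.44 × 0.85 ≈ 30.8 mL/min
Patient B: CrCl = (140 − 85) × 67.5 / (72 × 2.04) × 0.85 = 3712.5 / 146.88 × 0.85 ≈ 21.5 mL/min
|30.8 − 21.5| = 9.3 mL/min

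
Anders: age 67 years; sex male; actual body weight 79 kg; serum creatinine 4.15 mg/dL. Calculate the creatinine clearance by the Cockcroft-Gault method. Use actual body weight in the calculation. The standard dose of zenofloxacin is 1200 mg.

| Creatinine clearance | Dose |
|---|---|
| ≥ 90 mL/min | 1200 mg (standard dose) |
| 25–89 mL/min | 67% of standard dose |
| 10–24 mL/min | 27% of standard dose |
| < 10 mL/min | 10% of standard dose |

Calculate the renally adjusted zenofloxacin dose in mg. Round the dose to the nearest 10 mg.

CrCl = (140 − 67) × 79 / (72 × 4.15) = 5767.0 / 298.80 ≈ 19.3 mL/min
CrCl ≈ 19 mL/min → bracket 10–24 mL/min.
27% of 1200 mg = 324 mg → 320 mg

320 mg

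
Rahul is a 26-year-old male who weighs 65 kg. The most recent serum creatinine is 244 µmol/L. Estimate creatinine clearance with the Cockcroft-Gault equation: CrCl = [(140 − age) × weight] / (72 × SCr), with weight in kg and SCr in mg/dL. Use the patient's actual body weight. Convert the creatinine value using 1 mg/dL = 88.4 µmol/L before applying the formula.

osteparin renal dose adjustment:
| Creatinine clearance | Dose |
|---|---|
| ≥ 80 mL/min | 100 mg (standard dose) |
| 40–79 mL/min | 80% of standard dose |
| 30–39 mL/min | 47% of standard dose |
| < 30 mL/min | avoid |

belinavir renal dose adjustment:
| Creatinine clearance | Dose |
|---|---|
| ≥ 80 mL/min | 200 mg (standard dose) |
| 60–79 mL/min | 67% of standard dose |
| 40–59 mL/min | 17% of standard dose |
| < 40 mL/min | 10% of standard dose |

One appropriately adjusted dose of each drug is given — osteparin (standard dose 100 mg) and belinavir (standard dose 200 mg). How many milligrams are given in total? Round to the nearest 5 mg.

SCr = 244 / 88.4 = 2.76 mg/dL
CrCl = (140 − 26) × 65 / (72 × 2.76) = 7410.0 / 198.72 ≈ 37.3 mL/min
CrCl ≈ 37 mL/min.
osteparin: 30–39 mL/min → 47% of 100 mg = 47 mg.
belinavir: < 40 mL/min → 10% of 200 mg = 20 mg.
Total = 47 + 20 = 67 mg.

65 mg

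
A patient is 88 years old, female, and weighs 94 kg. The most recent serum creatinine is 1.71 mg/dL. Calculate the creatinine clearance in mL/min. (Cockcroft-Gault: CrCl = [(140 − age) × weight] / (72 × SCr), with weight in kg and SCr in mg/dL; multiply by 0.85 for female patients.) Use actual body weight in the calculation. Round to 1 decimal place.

33.7 mL/min

CrCl = (140 − 88) × 94 / (72 × 1.71) × 0.85 = 4888.0 / 123.12 × 0.85 ≈ 33.7 mL/min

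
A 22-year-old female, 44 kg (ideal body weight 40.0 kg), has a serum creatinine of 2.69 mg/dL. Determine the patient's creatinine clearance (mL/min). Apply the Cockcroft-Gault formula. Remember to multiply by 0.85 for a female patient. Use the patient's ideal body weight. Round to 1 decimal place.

20.7 mL/min

CrCl = (140 − 22) × 40 / (72 × 2.69) × 0.85 = 4720.0 / 193.68 × 0.85 ≈ 20.7 mL/min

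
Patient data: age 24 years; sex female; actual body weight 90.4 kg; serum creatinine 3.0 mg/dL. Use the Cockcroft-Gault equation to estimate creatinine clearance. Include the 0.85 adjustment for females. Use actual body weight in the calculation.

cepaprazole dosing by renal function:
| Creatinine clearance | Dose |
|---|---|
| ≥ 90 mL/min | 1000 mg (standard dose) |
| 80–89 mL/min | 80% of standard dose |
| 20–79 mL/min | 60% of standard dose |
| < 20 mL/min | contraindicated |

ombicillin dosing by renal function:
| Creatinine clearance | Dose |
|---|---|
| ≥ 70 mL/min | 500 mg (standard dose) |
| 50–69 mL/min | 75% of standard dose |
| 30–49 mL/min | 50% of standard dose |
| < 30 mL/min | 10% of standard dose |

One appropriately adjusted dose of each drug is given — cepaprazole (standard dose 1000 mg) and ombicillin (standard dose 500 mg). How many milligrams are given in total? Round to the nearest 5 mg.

CrCl = (140 − 24) × 90.4 / (72 × 3) × 0.85 = 10486.4 / 216.00 × 0.85 ≈ 41.3 mL/min
CrCl ≈ 41 mL/min.
cepaprazole: 20–79 mL/min → 60% of 1000 mg = 600 mg.
ombicillin: 30–49 mL/min → 50% of 500 mg = 250 mg.
Total = 600 + 250 = 850 mg.

850 mg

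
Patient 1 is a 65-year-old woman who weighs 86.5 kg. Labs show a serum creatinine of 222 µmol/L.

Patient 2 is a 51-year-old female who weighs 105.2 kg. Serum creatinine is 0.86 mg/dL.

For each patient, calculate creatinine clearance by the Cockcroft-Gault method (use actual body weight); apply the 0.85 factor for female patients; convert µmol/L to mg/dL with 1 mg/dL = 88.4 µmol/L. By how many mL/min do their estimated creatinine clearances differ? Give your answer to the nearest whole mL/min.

Patient 1: SCr = 222 / 88.4 = 2.511 mg/dL
Patient 1: CrCl = (140 − 65) × 86.5 / (72 × 2.511) × 0.85 = 6487.5 / 180.79 × 0.85 ≈ 30.5 mL/min
Patient 2: CrCl = (140 − 51) × 105.2 / (72 × 0.86) × 0.85 = 9362.8 / 61.92 × 0.85 ≈ 128.5 mL/min
|30.5 − 128.5| = 98.0 mL/min

98 mL/min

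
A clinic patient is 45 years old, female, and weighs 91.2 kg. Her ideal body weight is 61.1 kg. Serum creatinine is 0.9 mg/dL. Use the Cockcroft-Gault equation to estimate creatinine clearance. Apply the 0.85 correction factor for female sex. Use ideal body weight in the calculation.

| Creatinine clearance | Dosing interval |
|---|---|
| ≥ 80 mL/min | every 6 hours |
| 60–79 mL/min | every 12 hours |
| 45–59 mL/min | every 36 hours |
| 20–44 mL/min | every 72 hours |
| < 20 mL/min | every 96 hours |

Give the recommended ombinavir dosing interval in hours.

CrCl = (140 − 45) × 61.1 / (72 × 0.9) × 0.85 = 5804.5 / 64.80 × 0.85 ≈ 76.1 mL/min
CrCl ≈ 76 mL/min → bracket 60–79 mL/min → every 12 hours.

every 12 hours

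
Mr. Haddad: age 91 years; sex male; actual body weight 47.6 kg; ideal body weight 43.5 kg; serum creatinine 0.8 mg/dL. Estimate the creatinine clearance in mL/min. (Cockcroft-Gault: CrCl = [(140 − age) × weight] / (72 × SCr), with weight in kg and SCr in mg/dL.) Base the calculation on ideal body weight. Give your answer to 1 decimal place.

CrCl = (140 − 91) × 43.5 / (72 × 0.8) = 2131.5 / 57.60 ≈ 37.0 mL/min

37.0 mL/min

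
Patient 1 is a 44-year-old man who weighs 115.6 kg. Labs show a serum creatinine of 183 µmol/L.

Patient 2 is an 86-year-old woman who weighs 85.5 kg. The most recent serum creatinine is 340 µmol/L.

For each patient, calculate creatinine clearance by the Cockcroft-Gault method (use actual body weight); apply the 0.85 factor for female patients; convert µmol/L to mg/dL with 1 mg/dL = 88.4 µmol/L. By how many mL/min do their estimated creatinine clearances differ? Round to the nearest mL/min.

Patient 1: SCr = 183 / 88.4 = 2.07 mg/dL
Patient 1: CrCl = (140 − 44) × 115.6 / (72 × 2.07) = 11097.6 / 149.04 ≈ 74.5 mL/min
Patient 2: SCr = 340 / 88.4 = 3.846 mg/dL
Patient 2: CrCl = (140 − 86) × 85.5 / (72 × 3.846) × 0.85 = 4617.0 / 276.91 × 0.85 ≈ 14.2 mL/min
|74.5 − 14.2| = 60.3 mL/min

60 mL/min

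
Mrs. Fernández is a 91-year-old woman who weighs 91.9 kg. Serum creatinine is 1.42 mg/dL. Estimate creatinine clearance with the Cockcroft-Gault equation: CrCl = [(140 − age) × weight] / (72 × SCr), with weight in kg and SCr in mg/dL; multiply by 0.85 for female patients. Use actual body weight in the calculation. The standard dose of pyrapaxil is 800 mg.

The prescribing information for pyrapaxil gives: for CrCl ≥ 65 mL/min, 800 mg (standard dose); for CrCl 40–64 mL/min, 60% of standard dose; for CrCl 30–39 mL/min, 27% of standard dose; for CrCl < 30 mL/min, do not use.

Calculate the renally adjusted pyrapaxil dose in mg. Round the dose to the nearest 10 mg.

220 mg

CrCl = (140 − 91) × 91.9 / (72 × 1.42) × 0.85 = 4503.1 / 102.24 × 0.85 ≈ 37.4 mL/min
CrCl ≈ 37 mL/min → bracket 30–39 mL/min.
27% of 800 mg = 216 mg → 220 mg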